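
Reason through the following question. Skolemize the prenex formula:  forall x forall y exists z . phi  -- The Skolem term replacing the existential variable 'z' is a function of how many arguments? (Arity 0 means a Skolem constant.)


Quantifier prefix: forall x forall y exists z
'z' is existentially quantified at position 3.
Universal variables preceding it: x, y
Skolem function arity = 2

2


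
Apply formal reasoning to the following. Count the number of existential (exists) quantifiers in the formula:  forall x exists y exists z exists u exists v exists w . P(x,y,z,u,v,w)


Quantifier prefix: forall x exists y exists z exists u exists v exists w
Mark each quantifier type:
  U E E E E E
Universal count = 1, Existential count = 5
Asked for existential (exists) quantifiers: 5

5


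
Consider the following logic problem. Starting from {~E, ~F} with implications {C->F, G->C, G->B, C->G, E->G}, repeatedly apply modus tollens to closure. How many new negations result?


Initial negated facts: {~E, ~F}
Apply modus tollens to closure:
  ~F and C->F  =>  ~C
  ~C and G->C  =>  ~G
Final negated: {~C, ~E, ~F, ~G}
New negations: {~C, ~G}
Count = 2

2


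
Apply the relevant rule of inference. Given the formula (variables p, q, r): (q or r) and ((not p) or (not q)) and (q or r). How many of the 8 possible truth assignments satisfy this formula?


Evaluate all 8 assignments for p, q, r:
p=0, q=0, r=0: 0
p=0, q=0, r=1: 1
p=0, q=1, r=0: 1
p=0, q=1, r=1: 1
p=1, q=0, r=0: 0
p=1, q=0, r=1: 1
p=1, q=1, r=0: 0
p=1, q=1, r=1: 0
Satisfying count = 4

4


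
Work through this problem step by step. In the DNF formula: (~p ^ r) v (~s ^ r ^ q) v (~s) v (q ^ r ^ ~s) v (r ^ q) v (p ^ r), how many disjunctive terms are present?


A DNF formula is a disjunction of terms (conjunctions).
Terms are separated by v.
Counting the disjuncts: 6 terms.

6


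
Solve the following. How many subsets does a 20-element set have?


The power set of a set with n elements has 2^n elements.
|P(S)| = 2^20 = 1048576

1048576


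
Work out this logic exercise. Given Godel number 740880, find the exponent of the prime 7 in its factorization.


Factorize 740880 by dividing by 7 repeatedly.
Division steps: 7 divides 740880 exactly 3 time(s).
Exponent of 7 = 3

3


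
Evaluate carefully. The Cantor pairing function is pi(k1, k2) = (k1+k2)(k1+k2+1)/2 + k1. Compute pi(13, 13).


k1 + k2 = 26
(k1+k2)(k1+k2+1)/2 = 26 * 27 / 2 = 351
pi = 351 + 13 = 364

364


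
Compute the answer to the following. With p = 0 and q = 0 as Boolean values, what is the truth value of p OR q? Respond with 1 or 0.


p = 0, q = 0
Operation: p OR q
Evaluate: 0 OR 0 = 0

0


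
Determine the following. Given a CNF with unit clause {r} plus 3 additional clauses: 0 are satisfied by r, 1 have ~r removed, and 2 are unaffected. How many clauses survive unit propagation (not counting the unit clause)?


Satisfied (removed): 0
Shortened (remain): 1
Unchanged (remain): 2
Remaining = 1 + 2 = 3

3


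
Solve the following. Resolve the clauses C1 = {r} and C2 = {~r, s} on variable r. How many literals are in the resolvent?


Remove r from C1 and ~r from C2.
C1 remainder: {}
C2 remainder: {s}
Union (resolvent): {s}
Resolvent has 1 literal(s).

1


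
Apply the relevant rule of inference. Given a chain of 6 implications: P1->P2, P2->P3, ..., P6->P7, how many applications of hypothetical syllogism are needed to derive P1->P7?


With 6 implications in a chain connecting 7 propositions:
P1->P2, P2->P3, ..., P6->P7
Steps needed = (number of implications) - 1 = 6 - 1 = 5

5


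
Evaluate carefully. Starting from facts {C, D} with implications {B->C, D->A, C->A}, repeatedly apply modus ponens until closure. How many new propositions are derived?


Initial facts: {C, D}
Apply modus ponens to closure:
  D and D->A  =>  A
Final known: {A, C, D}
New propositions: {A}
Count = 1

1


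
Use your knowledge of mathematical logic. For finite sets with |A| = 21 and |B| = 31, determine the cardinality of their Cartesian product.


The Cartesian product A x B contains all ordered pairs (a, b).
|A x B| = |A| * |B| = 21 * 31 = 651

651


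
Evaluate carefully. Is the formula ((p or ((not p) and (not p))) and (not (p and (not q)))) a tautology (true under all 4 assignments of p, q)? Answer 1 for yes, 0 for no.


Check all 4 assignments:
p=0, q=0: 1
p=0, q=1: 1
p=1, q=0: 0
p=1, q=1: 1
Satisfying count = 3/4.
Tautology iff count = 4: no.

0


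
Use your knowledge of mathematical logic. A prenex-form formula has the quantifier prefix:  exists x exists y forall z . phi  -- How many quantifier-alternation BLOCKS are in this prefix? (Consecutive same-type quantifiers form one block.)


Quantifier-type sequence: E E A  (A=forall, E=exists)
Group into maximal same-type runs:
  Ex2 | Ax1
Number of blocks = 2

2


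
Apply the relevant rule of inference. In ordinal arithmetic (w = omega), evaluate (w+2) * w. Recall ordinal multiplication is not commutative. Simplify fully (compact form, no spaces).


Compute (w+2) * w.
Ordinal * is associative and left-distributive over +, but NOT commutative; for finite n>1, n*w = w but w*n stays w*n.
(w+2) * w = sup{(w+2)*k : k<w} = sup{w*k+2} = w^2 (the +2 tail is absorbed in the limit).
Result = w^2

w^2


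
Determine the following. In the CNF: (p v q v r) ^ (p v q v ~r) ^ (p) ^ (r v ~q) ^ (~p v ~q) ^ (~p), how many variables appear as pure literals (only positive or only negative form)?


Check each variable for pure literal status:
p: mixed (not pure)
q: mixed (not pure)
r: mixed (not pure)
Pure literal count = 0

0


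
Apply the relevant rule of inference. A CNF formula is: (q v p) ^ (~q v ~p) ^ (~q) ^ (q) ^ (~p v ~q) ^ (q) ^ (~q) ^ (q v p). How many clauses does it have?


A CNF formula is a conjunction of clauses.
Clauses are separated by ^.
Counting the conjuncts: 8 clauses.

8


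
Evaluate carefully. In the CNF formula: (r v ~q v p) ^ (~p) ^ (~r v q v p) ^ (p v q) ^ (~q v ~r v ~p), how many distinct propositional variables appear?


Identify each variable that appears in the formula.
Variables found: p, q, r
Count = 3

3


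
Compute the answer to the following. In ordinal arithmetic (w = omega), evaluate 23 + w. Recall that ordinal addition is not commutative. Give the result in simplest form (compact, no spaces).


Compute 23 + w.
Ordinal + is associative but NOT commutative; for finite n>0, n + w = w but w + n stays w+n.
Any finite left addend is absorbed by w on the right: 23 + w = w.
Result = w

w


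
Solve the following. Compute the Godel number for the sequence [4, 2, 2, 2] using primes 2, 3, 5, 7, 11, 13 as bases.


Encode each element as an exponent of the corresponding prime:
  2^4 = 16
  3^2 = 9
  5^2 = 25
  7^2 = 49
Product = 16 * 9 * 25 * 49 = 176400

176400


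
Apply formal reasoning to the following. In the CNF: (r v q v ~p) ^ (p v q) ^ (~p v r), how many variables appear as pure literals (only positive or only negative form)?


Check each variable for pure literal status:
p: mixed (not pure)
q: pure positive
r: pure positive
Pure literal count = 2

2


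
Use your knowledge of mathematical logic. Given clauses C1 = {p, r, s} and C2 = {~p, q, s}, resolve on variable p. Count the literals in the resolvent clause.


Remove p from C1 and ~p from C2.
C1 remainder: {r, s}
C2 remainder: {q, s}
Union (resolvent): {q, r, s}
Resolvent has 3 literal(s).

3


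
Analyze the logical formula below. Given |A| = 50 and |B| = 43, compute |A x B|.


The Cartesian product A x B contains all ordered pairs (a, b).
|A x B| = |A| * |B| = 50 * 43 = 2150

2150


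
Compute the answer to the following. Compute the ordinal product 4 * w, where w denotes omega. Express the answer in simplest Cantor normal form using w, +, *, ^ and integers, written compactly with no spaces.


Compute 4 * w.
Ordinal * is associative and left-distributive over +, but NOT commutative; for finite n>1, n*w = w but w*n stays w*n.
For finite n>0, n * w = sup{n*k : k<w} = w. So 4 * w = w.
Result = w

w


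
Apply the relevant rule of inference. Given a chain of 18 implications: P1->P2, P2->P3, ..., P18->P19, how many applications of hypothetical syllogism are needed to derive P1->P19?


With 18 implications in a chain connecting 19 propositions:
P1->P2, P2->P3, ..., P18->P19
Steps needed = (number of implications) - 1 = 18 - 1 = 17

17


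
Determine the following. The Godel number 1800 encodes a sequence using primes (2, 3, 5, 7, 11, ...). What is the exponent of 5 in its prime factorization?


Factorize 1800 by dividing by 5 repeatedly.
Division steps: 5 divides 1800 exactly 2 time(s).
Exponent of 5 = 2

2


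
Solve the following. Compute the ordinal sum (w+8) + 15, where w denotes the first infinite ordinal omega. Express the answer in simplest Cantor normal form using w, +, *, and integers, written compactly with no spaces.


Compute (w+8) + 15.
Ordinal + is associative but NOT commutative; for finite n>0, n + w = w but w + n stays w+n.
By associativity: (w+8) + 15 = w + (8+15) = w+23.
Result = w+23

w+23


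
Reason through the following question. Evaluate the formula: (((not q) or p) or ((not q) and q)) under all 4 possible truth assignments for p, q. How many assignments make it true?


Check all 4 assignments:
p=0, q=0: 1
p=0, q=1: 0
p=1, q=0: 1
p=1, q=1: 1
Count of True = 3

3


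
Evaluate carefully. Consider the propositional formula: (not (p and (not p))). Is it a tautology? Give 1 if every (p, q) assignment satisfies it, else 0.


Check all 4 assignments:
p=0, q=0: 1
p=0, q=1: 1
p=1, q=0: 1
p=1, q=1: 1
Satisfying count = 4/4.
Tautology iff count = 4: yes.

1


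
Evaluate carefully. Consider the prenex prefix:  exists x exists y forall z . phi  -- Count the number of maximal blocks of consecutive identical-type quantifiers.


Quantifier-type sequence: E E A  (A=forall, E=exists)
Group into maximal same-type runs:
  Ex2 | Ax1
Number of blocks = 2

2


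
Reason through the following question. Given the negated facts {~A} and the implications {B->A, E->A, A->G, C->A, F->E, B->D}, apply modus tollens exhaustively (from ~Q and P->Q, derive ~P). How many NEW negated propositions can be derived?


Initial negated facts: {~A}
Apply modus tollens to closure:
  ~A and B->A  =>  ~B
  ~A and E->A  =>  ~E
  ~A and C->A  =>  ~C
  ~E and F->E  =>  ~F
Final negated: {~A, ~B, ~C, ~E, ~F}
New negations: {~B, ~C, ~E, ~F}
Count = 4

4


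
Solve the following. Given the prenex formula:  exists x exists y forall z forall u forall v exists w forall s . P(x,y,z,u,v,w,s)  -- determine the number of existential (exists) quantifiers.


Quantifier prefix: exists x exists y forall z forall u forall v exists w forall s
Mark each quantifier type:
  E E U U U E U
Universal count = 4, Existential count = 3
Asked for existential (exists) quantifiers: 3

3


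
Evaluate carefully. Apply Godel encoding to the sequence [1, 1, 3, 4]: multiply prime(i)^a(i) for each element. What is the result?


Encode each element as an exponent of the corresponding prime:
  2^1 = 2
  3^1 = 3
  5^3 = 125
  7^4 = 2401
Product = 2 * 3 * 125 * 2401 = 1800750

1800750


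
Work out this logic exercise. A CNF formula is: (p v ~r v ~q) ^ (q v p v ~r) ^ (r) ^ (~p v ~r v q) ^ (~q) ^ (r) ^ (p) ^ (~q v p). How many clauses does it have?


A CNF formula is a conjunction of clauses.
Clauses are separated by ^.
Counting the conjuncts: 8 clauses.

8


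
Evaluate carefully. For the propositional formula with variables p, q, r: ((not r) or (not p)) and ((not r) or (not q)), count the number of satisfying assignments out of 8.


Evaluate all 8 assignments for p, q, r:
p=0, q=0, r=0: 1
p=0, q=0, r=1: 1
p=0, q=1, r=0: 1
p=0, q=1, r=1: 0
p=1, q=0, r=0: 1
p=1, q=0, r=1: 0
p=1, q=1, r=0: 1
p=1, q=1, r=1: 0
Satisfying count = 5

5


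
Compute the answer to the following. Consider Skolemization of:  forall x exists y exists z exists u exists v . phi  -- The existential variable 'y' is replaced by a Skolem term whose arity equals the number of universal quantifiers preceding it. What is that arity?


Quantifier prefix: forall x exists y exists z exists u exists v
'y' is existentially quantified at position 2.
Universal variables preceding it: x
Skolem function arity = 1

1


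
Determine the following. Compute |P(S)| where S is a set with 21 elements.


The power set of a set with n elements has 2^n elements.
|P(S)| = 2^21 = 2097152

2097152


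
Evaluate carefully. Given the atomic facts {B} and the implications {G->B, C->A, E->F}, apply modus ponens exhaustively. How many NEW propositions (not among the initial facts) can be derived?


Initial facts: {B}
Apply modus ponens to closure:
  (no implication fires)
Final known: {B}
New propositions: {(none)}
Count = 0

0


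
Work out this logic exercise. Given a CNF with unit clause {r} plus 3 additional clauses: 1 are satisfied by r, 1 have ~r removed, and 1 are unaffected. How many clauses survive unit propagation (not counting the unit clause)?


Satisfied (removed): 1
Shortened (remain): 1
Unchanged (remain): 1
Remaining = 1 + 1 = 2

2


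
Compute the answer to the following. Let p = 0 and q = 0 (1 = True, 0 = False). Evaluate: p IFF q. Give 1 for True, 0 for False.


p = 0, q = 0
Operation: p IFF q
Evaluate: 0 IFF 0 = 1

1


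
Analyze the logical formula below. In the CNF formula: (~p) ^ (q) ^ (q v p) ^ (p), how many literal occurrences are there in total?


Counting literals in each clause:
Clause 1: 1 literal(s)
Clause 2: 1 literal(s)
Clause 3: 2 literal(s)
Clause 4: 1 literal(s)
Total = 5

5


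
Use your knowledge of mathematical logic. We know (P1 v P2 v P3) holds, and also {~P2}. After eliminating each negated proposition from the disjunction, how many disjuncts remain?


Original disjuncts (3): P1, P2, P3
Negated (eliminate): ~P2
Remaining disjuncts: P1, P3
Count = 3 - 1 = 2

2


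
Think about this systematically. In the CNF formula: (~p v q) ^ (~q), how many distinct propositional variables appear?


Identify each variable that appears in the formula.
Variables found: p, q
Count = 2

2


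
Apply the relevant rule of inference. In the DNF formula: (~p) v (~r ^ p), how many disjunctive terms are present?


A DNF formula is a disjunction of terms (conjunctions).
Terms are separated by v.
Counting the disjuncts: 2 terms.

2


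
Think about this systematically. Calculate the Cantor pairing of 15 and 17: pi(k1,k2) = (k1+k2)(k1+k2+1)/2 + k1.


k1 + k2 = 32
(k1+k2)(k1+k2+1)/2 = 32 * 33 / 2 = 528
pi = 528 + 15 = 543

543


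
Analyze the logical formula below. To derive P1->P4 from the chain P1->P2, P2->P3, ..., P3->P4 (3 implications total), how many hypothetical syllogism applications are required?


With 3 implications in a chain connecting 4 propositions:
P1->P2, P2->P3, ..., P3->P4
Steps needed = (number of implications) - 1 = 3 - 1 = 2

2


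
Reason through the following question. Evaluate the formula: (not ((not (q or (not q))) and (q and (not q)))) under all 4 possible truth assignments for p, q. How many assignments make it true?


Check all 4 assignments:
p=0, q=0: 1
p=0, q=1: 1
p=1, q=0: 1
p=1, q=1: 1
Count of True = 4

4


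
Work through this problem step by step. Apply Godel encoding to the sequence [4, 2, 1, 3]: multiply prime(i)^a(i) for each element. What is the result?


Encode each element as an exponent of the corresponding prime:
  2^4 = 16
  3^2 = 9
  5^1 = 5
  7^3 = 343
Product = 16 * 9 * 5 * 343 = 246960

246960


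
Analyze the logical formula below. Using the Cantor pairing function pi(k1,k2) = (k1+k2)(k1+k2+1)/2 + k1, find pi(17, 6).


k1 + k2 = 23
(k1+k2)(k1+k2+1)/2 = 23 * 24 / 2 = 276
pi = 276 + 17 = 293

293


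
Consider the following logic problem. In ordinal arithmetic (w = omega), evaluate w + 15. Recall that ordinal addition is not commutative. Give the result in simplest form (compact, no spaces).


Compute w + 15.
Ordinal + is associative but NOT commutative; for finite n>0, n + w = w but w + n stays w+n.
w + 15 is already in normal form (a successor ordinal beyond w).
Result = w+15

w+15


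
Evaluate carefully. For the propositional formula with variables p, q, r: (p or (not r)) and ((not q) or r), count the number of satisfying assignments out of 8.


Evaluate all 8 assignments for p, q, r:
p=0, q=0, r=0: 1
p=0, q=0, r=1: 0
p=0, q=1, r=0: 0
p=0, q=1, r=1: 0
p=1, q=0, r=0: 1
p=1, q=0, r=1: 1
p=1, q=1, r=0: 0
p=1, q=1, r=1: 1
Satisfying count = 4

4


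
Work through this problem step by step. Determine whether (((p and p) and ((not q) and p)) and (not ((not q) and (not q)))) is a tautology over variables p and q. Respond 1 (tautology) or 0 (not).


Check all 4 assignments:
p=0, q=0: 0
p=0, q=1: 0
p=1, q=0: 0
p=1, q=1: 0
Satisfying count = 0/4.
Tautology iff count = 4: no.

0


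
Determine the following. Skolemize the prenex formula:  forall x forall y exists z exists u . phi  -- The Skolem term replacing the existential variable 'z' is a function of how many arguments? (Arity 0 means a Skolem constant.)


Quantifier prefix: forall x forall y exists z exists u
'z' is existentially quantified at position 3.
Universal variables preceding it: x, y
Skolem function arity = 2

2


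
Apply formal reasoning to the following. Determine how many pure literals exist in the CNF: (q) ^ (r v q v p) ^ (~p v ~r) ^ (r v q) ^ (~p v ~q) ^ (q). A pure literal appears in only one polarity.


Check each variable for pure literal status:
p: mixed (not pure)
q: mixed (not pure)
r: mixed (not pure)
Pure literal count = 0

0


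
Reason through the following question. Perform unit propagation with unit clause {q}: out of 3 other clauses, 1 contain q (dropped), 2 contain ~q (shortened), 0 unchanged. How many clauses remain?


Satisfied (removed): 1
Shortened (remain): 2
Unchanged (remain): 0
Remaining = 2 + 0 = 2

2


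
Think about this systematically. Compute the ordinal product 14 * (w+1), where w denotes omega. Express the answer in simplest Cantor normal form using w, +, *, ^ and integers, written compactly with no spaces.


Compute 14 * (w+1).
Ordinal * is associative and left-distributive over +, but NOT commutative; for finite n>1, n*w = w but w*n stays w*n.
By left-distributivity: 14 * (w+1) = 14*w + 14*1 = w + 14 = w+14.
Result = w+14

w+14


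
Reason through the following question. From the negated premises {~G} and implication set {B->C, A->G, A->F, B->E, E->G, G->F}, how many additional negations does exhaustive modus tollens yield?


Initial negated facts: {~G}
Apply modus tollens to closure:
  ~G and A->G  =>  ~A
  ~G and E->G  =>  ~E
  ~E and B->E  =>  ~B
Final negated: {~A, ~B, ~E, ~G}
New negations: {~A, ~B, ~E}
Count = 3

3


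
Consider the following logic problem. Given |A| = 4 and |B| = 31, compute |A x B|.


The Cartesian product A x B contains all ordered pairs (a, b).
|A x B| = |A| * |B| = 4 * 31 = 124

124


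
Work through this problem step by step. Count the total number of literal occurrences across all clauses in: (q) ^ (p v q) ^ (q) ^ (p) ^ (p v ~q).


Counting literals in each clause:
Clause 1: 1 literal(s)
Clause 2: 2 literal(s)
Clause 3: 1 literal(s)
Clause 4: 1 literal(s)
Clause 5: 2 literal(s)
Total = 7

7


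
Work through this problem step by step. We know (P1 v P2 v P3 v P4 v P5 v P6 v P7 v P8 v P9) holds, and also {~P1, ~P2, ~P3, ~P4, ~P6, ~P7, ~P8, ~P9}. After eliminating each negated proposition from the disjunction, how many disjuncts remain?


Original disjuncts (9): P1, P2, P3, P4, P5, P6, P7, P8, P9
Negated (eliminate): ~P1, ~P2, ~P3, ~P4, ~P6, ~P7, ~P8, ~P9
Remaining disjuncts: P5
Count = 9 - 8 = 1

1


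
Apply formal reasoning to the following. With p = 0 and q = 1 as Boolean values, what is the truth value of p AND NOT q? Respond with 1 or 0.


p = 0, q = 1
Operation: p AND NOT q
Evaluate: 0 AND NOT 1 = 0

0


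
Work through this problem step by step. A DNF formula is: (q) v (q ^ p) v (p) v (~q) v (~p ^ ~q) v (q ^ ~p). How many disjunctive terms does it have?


A DNF formula is a disjunction of terms (conjunctions).
Terms are separated by v.
Counting the disjuncts: 6 terms.

6


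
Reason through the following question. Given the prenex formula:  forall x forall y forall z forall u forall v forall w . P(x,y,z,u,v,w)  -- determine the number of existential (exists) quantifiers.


Quantifier prefix: forall x forall y forall z forall u forall v forall w
Mark each quantifier type:
  U U U U U U
Universal count = 6, Existential count = 0
Asked for existential (exists) quantifiers: 0

0


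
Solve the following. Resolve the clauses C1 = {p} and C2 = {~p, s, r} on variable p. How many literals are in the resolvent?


Remove p from C1 and ~p from C2.
C1 remainder: {}
C2 remainder: {s, r}
Union (resolvent): {r, s}
Resolvent has 2 literal(s).

2


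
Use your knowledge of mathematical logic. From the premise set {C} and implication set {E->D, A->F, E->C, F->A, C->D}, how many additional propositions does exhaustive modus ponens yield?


Initial facts: {C}
Apply modus ponens to closure:
  C and C->D  =>  D
Final known: {C, D}
New propositions: {D}
Count = 1

1


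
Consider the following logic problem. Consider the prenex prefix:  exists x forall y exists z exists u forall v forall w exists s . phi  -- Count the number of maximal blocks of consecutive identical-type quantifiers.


Quantifier-type sequence: E A E E A A E  (A=forall, E=exists)
Group into maximal same-type runs:
  Ex1 | Ax1 | Ex2 | Ax2 | Ex1
Number of blocks = 5

5


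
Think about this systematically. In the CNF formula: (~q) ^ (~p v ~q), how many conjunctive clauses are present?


A CNF formula is a conjunction of clauses.
Clauses are separated by ^.
Counting the conjuncts: 2 clauses.

2


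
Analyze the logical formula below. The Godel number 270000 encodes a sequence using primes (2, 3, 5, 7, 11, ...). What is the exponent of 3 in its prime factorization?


Factorize 270000 by dividing by 3 repeatedly.
Division steps: 3 divides 270000 exactly 3 time(s).
Exponent of 3 = 3

3


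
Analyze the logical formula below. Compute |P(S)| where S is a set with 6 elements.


The power set of a set with n elements has 2^n elements.
|P(S)| = 2^6 = 64

64


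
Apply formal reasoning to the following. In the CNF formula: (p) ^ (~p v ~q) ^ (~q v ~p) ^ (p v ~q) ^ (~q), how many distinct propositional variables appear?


Identify each variable that appears in the formula.
Variables found: p, q
Count = 2

2


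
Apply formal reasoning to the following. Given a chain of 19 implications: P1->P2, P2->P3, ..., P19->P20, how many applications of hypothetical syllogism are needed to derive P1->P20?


With 19 implications in a chain connecting 20 propositions:
P1->P2, P2->P3, ..., P19->P20
Steps needed = (number of implications) - 1 = 19 - 1 = 18

18


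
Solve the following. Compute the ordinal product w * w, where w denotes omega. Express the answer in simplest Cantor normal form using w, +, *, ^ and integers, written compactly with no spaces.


Compute w * w.
Ordinal * is associative and left-distributive over +, but NOT commutative; for finite n>1, n*w = w but w*n stays w*n.
w * w = w^2 by definition.
Result = w^2

w^2


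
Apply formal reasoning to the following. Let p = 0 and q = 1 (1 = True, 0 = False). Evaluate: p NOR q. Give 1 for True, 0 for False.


p = 0, q = 1
Operation: p NOR q
Evaluate: 0 NOR 1 = 0

0


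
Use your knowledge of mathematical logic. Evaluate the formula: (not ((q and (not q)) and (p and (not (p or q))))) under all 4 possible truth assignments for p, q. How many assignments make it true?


Check all 4 assignments:
p=0, q=0: 1
p=0, q=1: 1
p=1, q=0: 1
p=1, q=1: 1
Count of True = 4

4


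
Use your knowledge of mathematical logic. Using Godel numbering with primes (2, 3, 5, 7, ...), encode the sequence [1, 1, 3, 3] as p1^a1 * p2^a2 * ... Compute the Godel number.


Encode each element as an exponent of the corresponding prime:
  2^1 = 2
  3^1 = 3
  5^3 = 125
  7^3 = 343
Product = 2 * 3 * 125 * 343 = 257250

257250


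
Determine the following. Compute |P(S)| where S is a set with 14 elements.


The power set of a set with n elements has 2^n elements.
|P(S)| = 2^14 = 16384

16384


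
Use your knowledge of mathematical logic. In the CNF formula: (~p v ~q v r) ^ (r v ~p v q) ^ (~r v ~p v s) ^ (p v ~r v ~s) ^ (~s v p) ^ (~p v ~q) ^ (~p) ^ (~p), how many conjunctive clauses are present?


A CNF formula is a conjunction of clauses.
Clauses are separated by ^.
Counting the conjuncts: 8 clauses.

8


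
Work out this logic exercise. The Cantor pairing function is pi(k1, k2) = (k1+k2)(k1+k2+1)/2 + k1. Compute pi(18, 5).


k1 + k2 = 23
(k1+k2)(k1+k2+1)/2 = 23 * 24 / 2 = 276
pi = 276 + 18 = 294

294


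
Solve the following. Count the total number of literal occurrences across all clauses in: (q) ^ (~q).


Counting literals in each clause:
Clause 1: 1 literal(s)
Clause 2: 1 literal(s)
Total = 2

2


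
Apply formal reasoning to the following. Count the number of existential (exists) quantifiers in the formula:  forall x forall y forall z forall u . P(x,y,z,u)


Quantifier prefix: forall x forall y forall z forall u
Mark each quantifier type:
  U U U U
Universal count = 4, Existential count = 0
Asked for existential (exists) quantifiers: 0

0


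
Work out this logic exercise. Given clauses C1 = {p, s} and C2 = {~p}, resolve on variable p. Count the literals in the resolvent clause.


Remove p from C1 and ~p from C2.
C1 remainder: {s}
C2 remainder: {}
Union (resolvent): {s}
Resolvent has 1 literal(s).

1


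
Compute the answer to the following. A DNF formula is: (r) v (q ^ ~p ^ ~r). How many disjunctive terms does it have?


A DNF formula is a disjunction of terms (conjunctions).
Terms are separated by v.
Counting the disjuncts: 2 terms.

2


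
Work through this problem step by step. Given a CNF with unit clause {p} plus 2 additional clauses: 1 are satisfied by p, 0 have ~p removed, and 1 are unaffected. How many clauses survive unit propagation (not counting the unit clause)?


Satisfied (removed): 1
Shortened (remain): 0
Unchanged (remain): 1
Remaining = 0 + 1 = 1

1


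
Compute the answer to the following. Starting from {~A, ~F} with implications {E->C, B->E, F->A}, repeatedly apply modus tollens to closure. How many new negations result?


Initial negated facts: {~A, ~F}
Apply modus tollens to closure:
  (no implication fires)
Final negated: {~A, ~F}
New negations: {(none)}
Count = 0

0


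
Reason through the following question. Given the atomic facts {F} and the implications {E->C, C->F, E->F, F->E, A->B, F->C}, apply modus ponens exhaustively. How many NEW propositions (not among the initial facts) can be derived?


Initial facts: {F}
Apply modus ponens to closure:
  F and F->E  =>  E
  F and F->C  =>  C
Final known: {C, E, F}
New propositions: {C, E}
Count = 2

2


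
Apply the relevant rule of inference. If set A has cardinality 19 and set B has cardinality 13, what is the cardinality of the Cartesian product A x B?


The Cartesian product A x B contains all ordered pairs (a, b).
|A x B| = |A| * |B| = 19 * 13 = 247

247


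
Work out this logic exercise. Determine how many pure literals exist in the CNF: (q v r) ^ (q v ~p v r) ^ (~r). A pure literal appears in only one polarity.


Check each variable for pure literal status:
p: pure negative
q: pure positive
r: mixed (not pure)
Pure literal count = 2

2


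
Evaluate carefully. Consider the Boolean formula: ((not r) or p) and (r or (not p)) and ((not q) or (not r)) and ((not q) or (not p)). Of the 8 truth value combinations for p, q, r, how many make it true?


Evaluate all 8 assignments for p, q, r:
p=0, q=0, r=0: 1
p=0, q=0, r=1: 0
p=0, q=1, r=0: 1
p=0, q=1, r=1: 0
p=1, q=0, r=0: 0
p=1, q=0, r=1: 1
p=1, q=1, r=0: 0
p=1, q=1, r=1: 0
Satisfying count = 3

3


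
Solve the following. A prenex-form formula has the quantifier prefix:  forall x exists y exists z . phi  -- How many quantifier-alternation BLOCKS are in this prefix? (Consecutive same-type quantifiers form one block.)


Quantifier-type sequence: A E E  (A=forall, E=exists)
Group into maximal same-type runs:
  Ax1 | Ex2
Number of blocks = 2

2


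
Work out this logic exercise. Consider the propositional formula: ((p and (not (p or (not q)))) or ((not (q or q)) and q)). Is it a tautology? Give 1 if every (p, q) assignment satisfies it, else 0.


Check all 4 assignments:
p=0, q=0: 0
p=0, q=1: 0
p=1, q=0: 0
p=1, q=1: 0
Satisfying count = 0/4.
Tautology iff count = 4: no.

0


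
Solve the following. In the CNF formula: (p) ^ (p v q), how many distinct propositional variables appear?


Identify each variable that appears in the formula.
Variables found: p, q
Count = 2

2


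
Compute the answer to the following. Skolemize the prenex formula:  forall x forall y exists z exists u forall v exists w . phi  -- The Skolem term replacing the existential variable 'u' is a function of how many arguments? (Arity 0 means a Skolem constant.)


Quantifier prefix: forall x forall y exists z exists u forall v exists w
'u' is existentially quantified at position 4.
Universal variables preceding it: x, y
Skolem function arity = 2

2


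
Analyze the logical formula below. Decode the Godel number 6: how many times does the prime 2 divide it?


Factorize 6 by dividing by 2 repeatedly.
Division steps: 2 divides 6 exactly 1 time(s).
Exponent of 2 = 1

1


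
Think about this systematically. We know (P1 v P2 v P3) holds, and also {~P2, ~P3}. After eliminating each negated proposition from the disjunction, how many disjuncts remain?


Original disjuncts (3): P1, P2, P3
Negated (eliminate): ~P2, ~P3
Remaining disjuncts: P1
Count = 3 - 2 = 1

1


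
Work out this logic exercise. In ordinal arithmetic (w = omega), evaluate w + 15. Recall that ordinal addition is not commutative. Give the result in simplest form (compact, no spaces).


Compute w + 15.
Ordinal + is associative but NOT commutative; for finite n>0, n + w = w but w + n stays w+n.
w + 15 is already in normal form (a successor ordinal beyond w).
Result = w+15

w+15


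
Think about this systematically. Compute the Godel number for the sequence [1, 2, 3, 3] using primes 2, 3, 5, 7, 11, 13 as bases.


Encode each element as an exponent of the corresponding prime:
  2^1 = 2
  3^2 = 9
  5^3 = 125
  7^3 = 343
Product = 2 * 9 * 125 * 343 = 771750

771750


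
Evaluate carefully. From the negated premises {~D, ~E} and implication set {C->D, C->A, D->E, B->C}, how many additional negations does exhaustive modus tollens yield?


Initial negated facts: {~D, ~E}
Apply modus tollens to closure:
  ~D and C->D  =>  ~C
  ~C and B->C  =>  ~B
Final negated: {~B, ~C, ~D, ~E}
New negations: {~B, ~C}
Count = 2

2


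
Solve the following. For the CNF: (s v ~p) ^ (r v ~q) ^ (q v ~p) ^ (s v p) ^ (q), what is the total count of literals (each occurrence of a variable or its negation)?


Counting literals in each clause:
Clause 1: 2 literal(s)
Clause 2: 2 literal(s)
Clause 3: 2 literal(s)
Clause 4: 2 literal(s)
Clause 5: 1 literal(s)
Total = 9

9


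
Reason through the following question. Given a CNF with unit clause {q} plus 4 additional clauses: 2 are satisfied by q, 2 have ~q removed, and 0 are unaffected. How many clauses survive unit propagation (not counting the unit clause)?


Satisfied (removed): 2
Shortened (remain): 2
Unchanged (remain): 0
Remaining = 2 + 0 = 2

2


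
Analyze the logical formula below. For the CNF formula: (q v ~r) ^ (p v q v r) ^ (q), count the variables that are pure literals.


Check each variable for pure literal status:
p: pure positive
q: pure positive
r: mixed (not pure)
Pure literal count = 2

2


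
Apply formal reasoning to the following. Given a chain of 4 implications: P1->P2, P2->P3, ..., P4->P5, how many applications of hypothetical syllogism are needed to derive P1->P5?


With 4 implications in a chain connecting 5 propositions:
P1->P2, P2->P3, ..., P4->P5
Steps needed = (number of implications) - 1 = 4 - 1 = 3

3


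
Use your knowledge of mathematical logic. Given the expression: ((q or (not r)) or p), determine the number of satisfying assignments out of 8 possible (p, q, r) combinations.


Check all 8 assignments:
p=0, q=0, r=0: 1
p=0, q=0, r=1: 0
p=0, q=1, r=0: 1
p=0, q=1, r=1: 1
p=1, q=0, r=0: 1
p=1, q=0, r=1: 1
p=1, q=1, r=0: 1
p=1, q=1, r=1: 1
Count of True = 7

7


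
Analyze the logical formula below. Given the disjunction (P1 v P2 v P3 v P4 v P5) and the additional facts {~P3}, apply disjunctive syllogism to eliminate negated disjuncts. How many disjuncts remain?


Original disjuncts (5): P1, P2, P3, P4, P5
Negated (eliminate): ~P3
Remaining disjuncts: P1, P2, P4, P5
Count = 5 - 1 = 4

4


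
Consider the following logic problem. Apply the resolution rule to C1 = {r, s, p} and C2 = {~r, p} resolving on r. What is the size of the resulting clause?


Remove r from C1 and ~r from C2.
C1 remainder: {s, p}
C2 remainder: {p}
Union (resolvent): {p, s}
Resolvent has 2 literal(s).

2


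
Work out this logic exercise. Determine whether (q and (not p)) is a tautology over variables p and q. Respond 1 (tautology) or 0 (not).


Check all 4 assignments:
p=0, q=0: 0
p=0, q=1: 1
p=1, q=0: 0
p=1, q=1: 0
Satisfying count = 1/4.
Tautology iff count = 4: no.

0


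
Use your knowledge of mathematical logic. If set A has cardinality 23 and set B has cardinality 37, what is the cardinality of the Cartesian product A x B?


The Cartesian product A x B contains all ordered pairs (a, b).
|A x B| = |A| * |B| = 23 * 37 = 851

851


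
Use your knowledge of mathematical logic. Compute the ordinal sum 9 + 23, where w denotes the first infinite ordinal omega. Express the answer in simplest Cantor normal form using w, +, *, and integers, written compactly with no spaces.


Compute 9 + 23.
Ordinal + is associative but NOT commutative; for finite n>0, n + w = w but w + n stays w+n.
Both operands finite; ordinal + agrees with natural +: 9 + 23 = 32.
Result = 32

32


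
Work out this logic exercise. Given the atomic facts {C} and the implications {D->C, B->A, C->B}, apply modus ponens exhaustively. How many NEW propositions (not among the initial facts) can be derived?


Initial facts: {C}
Apply modus ponens to closure:
  C and C->B  =>  B
  B and B->A  =>  A
Final known: {A, B, C}
New propositions: {A, B}
Count = 2

2


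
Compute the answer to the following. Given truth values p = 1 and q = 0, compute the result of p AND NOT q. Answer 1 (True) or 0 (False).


p = 1, q = 0
Operation: p AND NOT q
Evaluate: 1 AND NOT 0 = 1

1


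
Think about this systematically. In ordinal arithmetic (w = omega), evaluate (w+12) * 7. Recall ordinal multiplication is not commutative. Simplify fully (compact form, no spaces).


Compute (w+12) * 7.
Ordinal * is associative and left-distributive over +, but NOT commutative; for finite n>1, n*w = w but w*n stays w*n.
(w+12) * 7 = (w+12) repeated 7 times. Each intermediate +12 is absorbed by the following w; only the last survives: w*7+12.
Result = w*7+12

w*7+12


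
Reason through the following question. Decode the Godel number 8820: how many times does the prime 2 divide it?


Factorize 8820 by dividing by 2 repeatedly.
Division steps: 2 divides 8820 exactly 2 time(s).
Exponent of 2 = 2

2


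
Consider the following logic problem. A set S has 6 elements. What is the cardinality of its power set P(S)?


The power set of a set with n elements has 2^n elements.
|P(S)| = 2^6 = 64

64


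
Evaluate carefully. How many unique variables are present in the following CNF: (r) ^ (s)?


Identify each variable that appears in the formula.
Variables found: r, s
Count = 2

2


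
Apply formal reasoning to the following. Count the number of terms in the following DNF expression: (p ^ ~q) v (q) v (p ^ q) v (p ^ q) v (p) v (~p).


A DNF formula is a disjunction of terms (conjunctions).
Terms are separated by v.
Counting the disjuncts: 6 terms.

6


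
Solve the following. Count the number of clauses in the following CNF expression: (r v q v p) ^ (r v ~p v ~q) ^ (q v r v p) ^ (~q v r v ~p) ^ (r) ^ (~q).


A CNF formula is a conjunction of clauses.
Clauses are separated by ^.
Counting the conjuncts: 6 clauses.

6


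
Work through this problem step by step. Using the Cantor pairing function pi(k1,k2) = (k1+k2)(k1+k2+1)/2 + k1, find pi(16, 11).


k1 + k2 = 27
(k1+k2)(k1+k2+1)/2 = 27 * 28 / 2 = 378
pi = 378 + 16 = 394

394


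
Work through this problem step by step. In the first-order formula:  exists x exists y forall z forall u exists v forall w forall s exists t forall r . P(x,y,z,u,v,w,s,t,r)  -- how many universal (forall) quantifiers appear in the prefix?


Quantifier prefix: exists x exists y forall z forall u exists v forall w forall s exists t forall r
Mark each quantifier type:
  E E U U E U U E U
Universal count = 5, Existential count = 4
Asked for universal (forall) quantifiers: 5

5


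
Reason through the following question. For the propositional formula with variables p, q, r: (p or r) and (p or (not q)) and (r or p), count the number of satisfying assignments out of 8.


Evaluate all 8 assignments for p, q, r:
p=0, q=0, r=0: 0
p=0, q=0, r=1: 1
p=0, q=1, r=0: 0
p=0, q=1, r=1: 0
p=1, q=0, r=0: 1
p=1, q=0, r=1: 1
p=1, q=1, r=0: 1
p=1, q=1, r=1: 1
Satisfying count = 5

5


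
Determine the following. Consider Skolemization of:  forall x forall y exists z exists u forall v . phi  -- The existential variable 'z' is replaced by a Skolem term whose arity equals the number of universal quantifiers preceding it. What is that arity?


Quantifier prefix: forall x forall y exists z exists u forall v
'z' is existentially quantified at position 3.
Universal variables preceding it: x, y
Skolem function arity = 2

2


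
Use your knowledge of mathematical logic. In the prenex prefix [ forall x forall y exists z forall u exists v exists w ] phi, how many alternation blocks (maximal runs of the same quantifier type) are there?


Quantifier-type sequence: A A E A E E  (A=forall, E=exists)
Group into maximal same-type runs:
  Ax2 | Ex1 | Ax1 | Ex2
Number of blocks = 4

4


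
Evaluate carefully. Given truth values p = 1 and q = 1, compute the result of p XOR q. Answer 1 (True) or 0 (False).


p = 1, q = 1
Operation: p XOR q
Evaluate: 1 XOR 1 = 0

0


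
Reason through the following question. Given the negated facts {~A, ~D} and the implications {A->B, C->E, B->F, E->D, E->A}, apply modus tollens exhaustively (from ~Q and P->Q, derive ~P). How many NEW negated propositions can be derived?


Initial negated facts: {~A, ~D}
Apply modus tollens to closure:
  ~D and E->D  =>  ~E
  ~E and C->E  =>  ~C
Final negated: {~A, ~C, ~D, ~E}
New negations: {~C, ~E}
Count = 2

2


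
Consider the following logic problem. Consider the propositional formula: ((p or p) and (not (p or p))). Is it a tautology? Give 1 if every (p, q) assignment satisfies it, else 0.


Check all 4 assignments:
p=0, q=0: 0
p=0, q=1: 0
p=1, q=0: 0
p=1, q=1: 0
Satisfying count = 0/4.
Tautology iff count = 4: no.

0


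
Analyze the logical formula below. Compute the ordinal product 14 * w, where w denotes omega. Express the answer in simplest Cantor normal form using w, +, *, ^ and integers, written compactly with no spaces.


Compute 14 * w.
Ordinal * is associative and left-distributive over +, but NOT commutative; for finite n>1, n*w = w but w*n stays w*n.
For finite n>0, n * w = sup{n*k : k<w} = w. So 14 * w = w.
Result = w

w


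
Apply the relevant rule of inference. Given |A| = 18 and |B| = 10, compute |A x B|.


The Cartesian product A x B contains all ordered pairs (a, b).
|A x B| = |A| * |B| = 18 * 10 = 180

180


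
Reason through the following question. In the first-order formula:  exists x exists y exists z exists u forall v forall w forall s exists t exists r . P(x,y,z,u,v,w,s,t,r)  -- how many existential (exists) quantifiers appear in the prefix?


Quantifier prefix: exists x exists y exists z exists u forall v forall w forall s exists t exists r
Mark each quantifier type:
  E E E E U U U E E
Universal count = 3, Existential count = 6
Asked for existential (exists) quantifiers: 6

6
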